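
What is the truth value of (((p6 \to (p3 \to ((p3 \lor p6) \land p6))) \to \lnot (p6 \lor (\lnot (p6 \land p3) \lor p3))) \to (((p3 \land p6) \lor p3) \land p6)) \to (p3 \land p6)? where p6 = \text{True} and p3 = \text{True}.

\text{True}

p3 \lor p6 = \text{True} \lor \text{True} = \text{True}
(p3 \lor p6) \land p6 = \text{True} \land \text{True} = \text{True}
p3 \to ((p3 \lor p6) \land p6) = \text{True} \to \text{True} = \text{True}
p6 \to (p3 \to ((p3 \lor p6) \land p6)) = \text{True} \to \text{True} = \text{True}
p6 \land p3 = \text{True} \land \text{True} = \text{True}
\lnot (p6 \land p3) = \lnot \text{True} = \text{False}
\lnot (p6 \land p3) \lor p3 = \text{False} \lor \text{True} = \text{True}
p6 \lor (\lnot (p6 \land p3) \lor p3) = \text{True} \lor \text{True} = \text{True}
\lnot (p6 \lor (\lnot (p6 \land p3) \lor p3)) = \lnot \text{True} = \text{False}
(p6 \to (p3 \to ((p3 \lor p6) \land p6))) \to \lnot (p6 \lor (\lnot (p6 \land p3) \lor p3)) = \text{True} \to \text{False} = \text{False}
p3 \land p6 = \text{True} \land \text{True} = \text{True}
(p3 \land p6) \lor p3 = \text{True} \lor \text{True} = \text{True}
((p3 \land p6) \lor p3) \land p6 = \text{True} \land \text{True} = \text{True}
((p6 \to (p3 \to ((p3 \lor p6) \land p6))) \to \lnot (p6 \lor (\lnot (p6 \land p3) \lor p3))) \to (((p3 \land p6) \lor p3) \land p6) = \text{False} \to \text{True} = \text{True}
p3 \land p6 = \text{True} \land \text{True} = \text{True}
(((p6 \to (p3 \to ((p3 \lor p6) \land p6))) \to \lnot (p6 \lor (\lnot (p6 \land p3) \lor p3))) \to (((p3 \land p6) \lor p3) \land p6)) \to (p3 \land p6) = \text{True} \to \text{True} = \text{True}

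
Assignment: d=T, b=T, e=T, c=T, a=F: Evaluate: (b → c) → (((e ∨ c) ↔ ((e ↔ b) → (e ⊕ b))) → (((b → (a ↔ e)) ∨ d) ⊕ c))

T

b → c = T → T = T
e ∨ c = T ∨ T = T
e ↔ b = T ↔ T = T
e ⊕ b = T ⊕ T = F
(e ↔ b) → (e ⊕ b) = T → F = F
(e ∨ c) ↔ ((e ↔ b) → (e ⊕ b)) = T ↔ F = F
a ↔ e = F ↔ T = F
b → (a ↔ e) = T → F = F
(b → (a ↔ e)) ∨ d = F ∨ T = T
((b → (a ↔ e)) ∨ d) ⊕ c = T ⊕ T = F
((e ∨ c) ↔ ((e ↔ b) → (e ⊕ b))) → (((b → (a ↔ e)) ∨ d) ⊕ c) = F → F = T
(b → c) → (((e ∨ c) ↔ ((e ↔ b) → (e ⊕ b))) → (((b → (a ↔ e)) ∨ d) ⊕ c)) = T → T = T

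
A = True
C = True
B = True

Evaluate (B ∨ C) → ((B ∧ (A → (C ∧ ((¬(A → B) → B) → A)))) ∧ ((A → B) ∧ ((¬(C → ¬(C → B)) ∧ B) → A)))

True

B ∨ C = True ∨ True = True
A → B = True → True = True
¬(A → B) = ¬True = False
¬(A → B) → B = False → True = True
(¬(A → B) → B) → A = True → True = True
C ∧ ((¬(A → B) → B) → A) = True ∧ True = True
A → (C ∧ ((¬(A → B) → B) → A)) = True → True = True
B ∧ (A → (C ∧ ((¬(A → B) → B) → A))) = True ∧ True = True
A → B = True → True = True
C → B = True → True = True
¬(C → B) = ¬True = False
C → ¬(C → B) = True → False = False
¬(C → ¬(C → B)) = ¬False = True
¬(C → ¬(C → B)) ∧ B = True ∧ True = True
(¬(C → ¬(C → B)) ∧ B) → A = True → True = True
(A → B) ∧ ((¬(C → ¬(C → B)) ∧ B) → A) = True ∧ True = True
(B ∧ (A → (C ∧ ((¬(A → B) → B) → A)))) ∧ ((A → B) ∧ ((¬(C → ¬(C → B)) ∧ B) → A)) = True ∧ True = True
(B ∨ C) → ((B ∧ (A → (C ∧ ((¬(A → B) → B) → A)))) ∧ ((A → B) ∧ ((¬(C → ¬(C → B)) ∧ B) → A))) = True → True = True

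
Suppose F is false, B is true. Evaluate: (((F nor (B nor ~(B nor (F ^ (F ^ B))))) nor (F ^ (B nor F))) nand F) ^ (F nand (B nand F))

False

Substituting F=False, B=True:
F ^ B = False ^ True = True
F ^ (F ^ B) = False ^ True = True
B nor (F ^ (F ^ B)) = True nor True = False
~(B nor (F ^ (F ^ B))) = ~False = True
B nor ~(B nor (F ^ (F ^ B))) = True nor True = False
F nor (B nor ~(B nor (F ^ (F ^ B)))) = False nor False = True
B nor F = True nor False = False
F ^ (B nor F) = False ^ False = False
(F nor (B nor ~(B nor (F ^ (F ^ B))))) nor (F ^ (B nor F)) = True nor False = False
((F nor (B nor ~(B nor (F ^ (F ^ B))))) nor (F ^ (B nor F))) nand F = False nand False = True
B nand F = True nand False = True
F nand (B nand F) = False nand True = True
(((F nor (B nor ~(B nor (F ^ (F ^ B))))) nor (F ^ (B nor F))) nand F) ^ (F nand (B nand F)) = True ^ True = False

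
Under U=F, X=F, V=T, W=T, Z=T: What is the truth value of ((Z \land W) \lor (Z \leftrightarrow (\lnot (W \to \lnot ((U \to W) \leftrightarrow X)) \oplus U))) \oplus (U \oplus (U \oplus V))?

Z \land W = T \land T = T
U \to W = F \to T = T
(U \to W) \leftrightarrow X = T \leftrightarrow F = F
\lnot ((U \to W) \leftrightarrow X) = \lnot F = T
W \to \lnot ((U \to W) \leftrightarrow X) = T \to T = T
\lnot (W \to \lnot ((U \to W) \leftrightarrow X)) = \lnot T = F
\lnot (W \to \lnot ((U \to W) \leftrightarrow X)) \oplus U = F \oplus F = F
Z \leftrightarrow (\lnot (W \to \lnot ((U \to W) \leftrightarrow X)) \oplus U) = T \leftrightarrow F = F
(Z \land W) \lor (Z \leftrightarrow (\lnot (W \to \lnot ((U \to W) \leftrightarrow X)) \oplus U)) = T \lor F = T
U \oplus V = F \oplus T = T
U \oplus (U \oplus V) = F \oplus T = T
((Z \land W) \lor (Z \leftrightarrow (\lnot (W \to \lnot ((U \to W) \leftrightarrow X)) \oplus U))) \oplus (U \oplus (U \oplus V)) = T \oplus T = F

F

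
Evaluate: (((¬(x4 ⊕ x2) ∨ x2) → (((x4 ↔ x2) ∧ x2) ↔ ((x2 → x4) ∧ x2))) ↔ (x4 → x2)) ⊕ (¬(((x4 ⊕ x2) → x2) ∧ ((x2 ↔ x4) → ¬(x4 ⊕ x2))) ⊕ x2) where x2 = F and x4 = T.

T

x4 ⊕ x2 = T ⊕ F = T
¬(x4 ⊕ x2) = ¬T = F
¬(x4 ⊕ x2) ∨ x2 = F ∨ F = F
x4 ↔ x2 = T ↔ F = F
(x4 ↔ x2) ∧ x2 = F ∧ F = F
x2 → x4 = F → T = T
(x2 → x4) ∧ x2 = T ∧ F = F
((x4 ↔ x2) ∧ x2) ↔ ((x2 → x4) ∧ x2) = F ↔ F = T
(¬(x4 ⊕ x2) ∨ x2) → (((x4 ↔ x2) ∧ x2) ↔ ((x2 → x4) ∧ x2)) = F → T = T
x4 → x2 = T → F = F
((¬(x4 ⊕ x2) ∨ x2) → (((x4 ↔ x2) ∧ x2) ↔ ((x2 → x4) ∧ x2))) ↔ (x4 → x2) = T ↔ F = F
x4 ⊕ x2 = T ⊕ F = T
(x4 ⊕ x2) → x2 = T → F = F
x2 ↔ x4 = F ↔ T = F
x4 ⊕ x2 = T ⊕ F = T
¬(x4 ⊕ x2) = ¬T = F
(x2 ↔ x4) → ¬(x4 ⊕ x2) = F → F = T
((x4 ⊕ x2) → x2) ∧ ((x2 ↔ x4) → ¬(x4 ⊕ x2)) = F ∧ T = F
¬(((x4 ⊕ x2) → x2) ∧ ((x2 ↔ x4) → ¬(x4 ⊕ x2))) = ¬F = T
¬(((x4 ⊕ x2) → x2) ∧ ((x2 ↔ x4) → ¬(x4 ⊕ x2))) ⊕ x2 = T ⊕ F = T
(((¬(x4 ⊕ x2) ∨ x2) → (((x4 ↔ x2) ∧ x2) ↔ ((x2 → x4) ∧ x2))) ↔ (x4 → x2)) ⊕ (¬(((x4 ⊕ x2) → x2) ∧ ((x2 ↔ x4) → ¬(x4 ⊕ x2))) ⊕ x2) = F ⊕ T = T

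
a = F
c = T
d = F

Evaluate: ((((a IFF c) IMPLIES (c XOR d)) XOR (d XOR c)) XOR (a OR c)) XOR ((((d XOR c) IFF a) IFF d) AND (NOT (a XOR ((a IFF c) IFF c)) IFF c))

F

a IFF c = F IFF T = F
c XOR d = T XOR F = T
(a IFF c) IMPLIES (c XOR d) = F IMPLIES T = T
d XOR c = F XOR T = T
((a IFF c) IMPLIES (c XOR d)) XOR (d XOR c) = T XOR T = F
a OR c = F OR T = T
(((a IFF c) IMPLIES (c XOR d)) XOR (d XOR c)) XOR (a OR c) = F XOR T = T
d XOR c = F XOR T = T
(d XOR c) IFF a = T IFF F = F
((d XOR c) IFF a) IFF d = F IFF F = T
a IFF c = F IFF T = F
(a IFF c) IFF c = F IFF T = F
a XOR ((a IFF c) IFF c) = F XOR F = F
NOT (a XOR ((a IFF c) IFF c)) = NOT F = T
NOT (a XOR ((a IFF c) IFF c)) IFF c = T IFF T = T
(((d XOR c) IFF a) IFF d) AND (NOT (a XOR ((a IFF c) IFF c)) IFF c) = T AND T = T
((((a IFF c) IMPLIES (c XOR d)) XOR (d XOR c)) XOR (a OR c)) XOR ((((d XOR c) IFF a) IFF d) AND (NOT (a XOR ((a IFF c) IFF c)) IFF c)) = T XOR T = F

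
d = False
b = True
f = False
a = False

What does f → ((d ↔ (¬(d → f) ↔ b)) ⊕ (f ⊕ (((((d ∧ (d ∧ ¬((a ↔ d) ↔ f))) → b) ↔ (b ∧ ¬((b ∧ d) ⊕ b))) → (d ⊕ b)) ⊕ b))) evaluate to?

True

d → f = False → False = True
¬(d → f) = ¬True = False
¬(d → f) ↔ b = False ↔ True = False
d ↔ (¬(d → f) ↔ b) = False ↔ False = True
a ↔ d = False ↔ False = True
(a ↔ d) ↔ f = True ↔ False = False
¬((a ↔ d) ↔ f) = ¬False = True
d ∧ ¬((a ↔ d) ↔ f) = False ∧ True = False
d ∧ (d ∧ ¬((a ↔ d) ↔ f)) = False ∧ False = False
(d ∧ (d ∧ ¬((a ↔ d) ↔ f))) → b = False → True = True
b ∧ d = True ∧ False = False
(b ∧ d) ⊕ b = False ⊕ True = True
¬((b ∧ d) ⊕ b) = ¬True = False
b ∧ ¬((b ∧ d) ⊕ b) = True ∧ False = False
((d ∧ (d ∧ ¬((a ↔ d) ↔ f))) → b) ↔ (b ∧ ¬((b ∧ d) ⊕ b)) = True ↔ False = False
d ⊕ b = False ⊕ True = True
(((d ∧ (d ∧ ¬((a ↔ d) ↔ f))) → b) ↔ (b ∧ ¬((b ∧ d) ⊕ b))) → (d ⊕ b) = False → True = True
((((d ∧ (d ∧ ¬((a ↔ d) ↔ f))) → b) ↔ (b ∧ ¬((b ∧ d) ⊕ b))) → (d ⊕ b)) ⊕ b = True ⊕ True = False
f ⊕ (((((d ∧ (d ∧ ¬((a ↔ d) ↔ f))) → b) ↔ (b ∧ ¬((b ∧ d) ⊕ b))) → (d ⊕ b)) ⊕ b) = False ⊕ False = False
(d ↔ (¬(d → f) ↔ b)) ⊕ (f ⊕ (((((d ∧ (d ∧ ¬((a ↔ d) ↔ f))) → b) ↔ (b ∧ ¬((b ∧ d) ⊕ b))) → (d ⊕ b)) ⊕ b)) = True ⊕ False = True
f → ((d ↔ (¬(d → f) ↔ b)) ⊕ (f ⊕ (((((d ∧ (d ∧ ¬((a ↔ d) ↔ f))) → b) ↔ (b ∧ ¬((b ∧ d) ⊕ b))) → (d ⊕ b)) ⊕ b))) = False → True = True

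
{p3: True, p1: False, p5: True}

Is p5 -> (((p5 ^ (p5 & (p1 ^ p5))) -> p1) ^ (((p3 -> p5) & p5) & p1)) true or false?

True

p1 ^ p5 = False ^ True = True
p5 & (p1 ^ p5) = True & True = True
p5 ^ (p5 & (p1 ^ p5)) = True ^ True = False
(p5 ^ (p5 & (p1 ^ p5))) -> p1 = False -> False = True
p3 -> p5 = True -> True = True
(p3 -> p5) & p5 = True & True = True
((p3 -> p5) & p5) & p1 = True & False = False
((p5 ^ (p5 & (p1 ^ p5))) -> p1) ^ (((p3 -> p5) & p5) & p1) = True ^ False = True
p5 -> (((p5 ^ (p5 & (p1 ^ p5))) -> p1) ^ (((p3 -> p5) & p5) & p1)) = True -> True = True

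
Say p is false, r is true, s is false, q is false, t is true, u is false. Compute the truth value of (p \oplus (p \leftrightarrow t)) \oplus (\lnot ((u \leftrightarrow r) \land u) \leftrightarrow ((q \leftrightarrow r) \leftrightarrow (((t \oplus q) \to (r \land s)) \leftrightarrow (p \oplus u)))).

\text{False}

Substituting p=\text{False}, r=\text{True}, s=\text{False}, q=\text{False}, t=\text{True}, u=\text{False}:
p \leftrightarrow t = \text{False} \leftrightarrow \text{True} = \text{False}
p \oplus (p \leftrightarrow t) = \text{False} \oplus \text{False} = \text{False}
u \leftrightarrow r = \text{False} \leftrightarrow \text{True} = \text{False}
(u \leftrightarrow r) \land u = \text{False} \land \text{False} = \text{False}
\lnot ((u \leftrightarrow r) \land u) = \lnot \text{False} = \text{True}
q \leftrightarrow r = \text{False} \leftrightarrow \text{True} = \text{False}
t \oplus q = \text{True} \oplus \text{False} = \text{True}
r \land s = \text{True} \land \text{False} = \text{False}
(t \oplus q) \to (r \land s) = \text{True} \to \text{False} = \text{False}
p \oplus u = \text{False} \oplus \text{False} = \text{False}
((t \oplus q) \to (r \land s)) \leftrightarrow (p \oplus u) = \text{False} \leftrightarrow \text{False} = \text{True}
(q \leftrightarrow r) \leftrightarrow (((t \oplus q) \to (r \land s)) \leftrightarrow (p \oplus u)) = \text{False} \leftrightarrow \text{True} = \text{False}
\lnot ((u \leftrightarrow r) \land u) \leftrightarrow ((q \leftrightarrow r) \leftrightarrow (((t \oplus q) \to (r \land s)) \leftrightarrow (p \oplus u))) = \text{True} \leftrightarrow \text{False} = \text{False}
(p \oplus (p \leftrightarrow t)) \oplus (\lnot ((u \leftrightarrow r) \land u) \leftrightarrow ((q \leftrightarrow r) \leftrightarrow (((t \oplus q) \to (r \land s)) \leftrightarrow (p \oplus u)))) = \text{False} \oplus \text{False} = \text{False}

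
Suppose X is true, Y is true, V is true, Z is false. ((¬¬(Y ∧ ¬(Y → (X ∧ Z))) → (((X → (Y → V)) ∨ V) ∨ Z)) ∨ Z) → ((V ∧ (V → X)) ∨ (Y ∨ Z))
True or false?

T

Substituting X=T, Y=T, V=T, Z=F:
X ∧ Z = T ∧ F = F
Y → (X ∧ Z) = T → F = F
¬(Y → (X ∧ Z)) = ¬F = T
Y ∧ ¬(Y → (X ∧ Z)) = T ∧ T = T
¬(Y ∧ ¬(Y → (X ∧ Z))) = ¬T = F
¬¬(Y ∧ ¬(Y → (X ∧ Z))) = ¬F = T
Y → V = T → T = T
X → (Y → V) = T → T = T
(X → (Y → V)) ∨ V = T ∨ T = T
((X → (Y → V)) ∨ V) ∨ Z = T ∨ F = T
¬¬(Y ∧ ¬(Y → (X ∧ Z))) → (((X → (Y → V)) ∨ V) ∨ Z) = T → T = T
(¬¬(Y ∧ ¬(Y → (X ∧ Z))) → (((X → (Y → V)) ∨ V) ∨ Z)) ∨ Z = T ∨ F = T
V → X = T → T = T
V ∧ (V → X) = T ∧ T = T
Y ∨ Z = T ∨ F = T
(V ∧ (V → X)) ∨ (Y ∨ Z) = T ∨ T = T
((¬¬(Y ∧ ¬(Y → (X ∧ Z))) → (((X → (Y → V)) ∨ V) ∨ Z)) ∨ Z) → ((V ∧ (V → X)) ∨ (Y ∨ Z)) = T → T = T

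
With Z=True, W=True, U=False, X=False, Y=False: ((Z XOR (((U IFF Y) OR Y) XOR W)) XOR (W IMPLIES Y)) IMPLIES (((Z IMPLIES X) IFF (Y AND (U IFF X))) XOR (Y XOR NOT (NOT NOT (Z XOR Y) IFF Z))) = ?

U IFF Y = False IFF False = True
(U IFF Y) OR Y = True OR False = True
((U IFF Y) OR Y) XOR W = True XOR True = False
Z XOR (((U IFF Y) OR Y) XOR W) = True XOR False = True
W IMPLIES Y = True IMPLIES False = False
(Z XOR (((U IFF Y) OR Y) XOR W)) XOR (W IMPLIES Y) = True XOR False = True
Z IMPLIES X = True IMPLIES False = False
U IFF X = False IFF False = True
Y AND (U IFF X) = False AND True = False
(Z IMPLIES X) IFF (Y AND (U IFF X)) = False IFF False = True
Z XOR Y = True XOR False = True
NOT (Z XOR Y) = NOT True = False
NOT NOT (Z XOR Y) = NOT False = True
NOT NOT (Z XOR Y) IFF Z = True IFF True = True
NOT (NOT NOT (Z XOR Y) IFF Z) = NOT True = False
Y XOR NOT (NOT NOT (Z XOR Y) IFF Z) = False XOR False = False
((Z IMPLIES X) IFF (Y AND (U IFF X))) XOR (Y XOR NOT (NOT NOT (Z XOR Y) IFF Z)) = True XOR False = True
((Z XOR (((U IFF Y) OR Y) XOR W)) XOR (W IMPLIES Y)) IMPLIES (((Z IMPLIES X) IFF (Y AND (U IFF X))) XOR (Y XOR NOT (NOT NOT (Z XOR Y) IFF Z))) = True IMPLIES True = True

True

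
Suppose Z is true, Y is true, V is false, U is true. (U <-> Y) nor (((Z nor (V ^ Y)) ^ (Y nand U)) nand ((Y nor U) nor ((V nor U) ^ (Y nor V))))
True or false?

U <-> Y = True <-> True = True
V ^ Y = False ^ True = True
Z nor (V ^ Y) = True nor True = False
Y nand U = True nand True = False
(Z nor (V ^ Y)) ^ (Y nand U) = False ^ False = False
Y nor U = True nor True = False
V nor U = False nor True = False
Y nor V = True nor False = False
(V nor U) ^ (Y nor V) = False ^ False = False
(Y nor U) nor ((V nor U) ^ (Y nor V)) = False nor False = True
((Z nor (V ^ Y)) ^ (Y nand U)) nand ((Y nor U) nor ((V nor U) ^ (Y nor V))) = False nand True = True
(U <-> Y) nor (((Z nor (V ^ Y)) ^ (Y nand U)) nand ((Y nor U) nor ((V nor U) ^ (Y nor V)))) = True nor True = False

False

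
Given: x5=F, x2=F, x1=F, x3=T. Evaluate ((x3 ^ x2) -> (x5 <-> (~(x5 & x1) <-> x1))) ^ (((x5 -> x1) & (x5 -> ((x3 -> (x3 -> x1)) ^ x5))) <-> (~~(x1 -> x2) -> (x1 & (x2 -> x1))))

T

x3 ^ x2 = T ^ F = T
x5 & x1 = F & F = F
~(x5 & x1) = ~F = T
~(x5 & x1) <-> x1 = T <-> F = F
x5 <-> (~(x5 & x1) <-> x1) = F <-> F = T
(x3 ^ x2) -> (x5 <-> (~(x5 & x1) <-> x1)) = T -> T = T
x5 -> x1 = F -> F = T
x3 -> x1 = T -> F = F
x3 -> (x3 -> x1) = T -> F = F
(x3 -> (x3 -> x1)) ^ x5 = F ^ F = F
x5 -> ((x3 -> (x3 -> x1)) ^ x5) = F -> F = T
(x5 -> x1) & (x5 -> ((x3 -> (x3 -> x1)) ^ x5)) = T & T = T
x1 -> x2 = F -> F = T
~(x1 -> x2) = ~T = F
~~(x1 -> x2) = ~F = T
x2 -> x1 = F -> F = T
x1 & (x2 -> x1) = F & T = F
~~(x1 -> x2) -> (x1 & (x2 -> x1)) = T -> F = F
((x5 -> x1) & (x5 -> ((x3 -> (x3 -> x1)) ^ x5))) <-> (~~(x1 -> x2) -> (x1 & (x2 -> x1))) = T <-> F = F
((x3 ^ x2) -> (x5 <-> (~(x5 & x1) <-> x1))) ^ (((x5 -> x1) & (x5 -> ((x3 -> (x3 -> x1)) ^ x5))) <-> (~~(x1 -> x2) -> (x1 & (x2 -> x1)))) = T ^ F = T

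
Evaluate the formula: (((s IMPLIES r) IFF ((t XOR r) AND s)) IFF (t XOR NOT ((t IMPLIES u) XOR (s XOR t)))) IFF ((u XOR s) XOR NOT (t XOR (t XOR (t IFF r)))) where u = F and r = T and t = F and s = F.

s IMPLIES r = F IMPLIES T = T
t XOR r = F XOR T = T
(t XOR r) AND s = T AND F = F
(s IMPLIES r) IFF ((t XOR r) AND s) = T IFF F = F
t IMPLIES u = F IMPLIES F = T
s XOR t = F XOR F = F
(t IMPLIES u) XOR (s XOR t) = T XOR F = T
NOT ((t IMPLIES u) XOR (s XOR t)) = NOT T = F
t XOR NOT ((t IMPLIES u) XOR (s XOR t)) = F XOR F = F
((s IMPLIES r) IFF ((t XOR r) AND s)) IFF (t XOR NOT ((t IMPLIES u) XOR (s XOR t))) = F IFF F = T
u XOR s = F XOR F = F
t IFF r = F IFF T = F
t XOR (t IFF r) = F XOR F = F
t XOR (t XOR (t IFF r)) = F XOR F = F
NOT (t XOR (t XOR (t IFF r))) = NOT F = T
(u XOR s) XOR NOT (t XOR (t XOR (t IFF r))) = F XOR T = T
(((s IMPLIES r) IFF ((t XOR r) AND s)) IFF (t XOR NOT ((t IMPLIES u) XOR (s XOR t)))) IFF ((u XOR s) XOR NOT (t XOR (t XOR (t IFF r)))) = T IFF T = T

T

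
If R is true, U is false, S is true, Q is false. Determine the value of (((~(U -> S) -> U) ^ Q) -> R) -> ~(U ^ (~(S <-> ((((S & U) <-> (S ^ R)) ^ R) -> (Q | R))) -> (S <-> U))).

F

U -> S = F -> T = T
~(U -> S) = ~T = F
~(U -> S) -> U = F -> F = T
(~(U -> S) -> U) ^ Q = T ^ F = T
((~(U -> S) -> U) ^ Q) -> R = T -> T = T
S & U = T & F = F
S ^ R = T ^ T = F
(S & U) <-> (S ^ R) = F <-> F = T
((S & U) <-> (S ^ R)) ^ R = T ^ T = F
Q | R = F | T = T
(((S & U) <-> (S ^ R)) ^ R) -> (Q | R) = F -> T = T
S <-> ((((S & U) <-> (S ^ R)) ^ R) -> (Q | R)) = T <-> T = T
~(S <-> ((((S & U) <-> (S ^ R)) ^ R) -> (Q | R))) = ~T = F
S <-> U = T <-> F = F
~(S <-> ((((S & U) <-> (S ^ R)) ^ R) -> (Q | R))) -> (S <-> U) = F -> F = T
U ^ (~(S <-> ((((S & U) <-> (S ^ R)) ^ R) -> (Q | R))) -> (S <-> U)) = F ^ T = T
~(U ^ (~(S <-> ((((S & U) <-> (S ^ R)) ^ R) -> (Q | R))) -> (S <-> U))) = ~T = F
(((~(U -> S) -> U) ^ Q) -> R) -> ~(U ^ (~(S <-> ((((S & U) <-> (S ^ R)) ^ R) -> (Q | R))) -> (S <-> U))) = T -> F = F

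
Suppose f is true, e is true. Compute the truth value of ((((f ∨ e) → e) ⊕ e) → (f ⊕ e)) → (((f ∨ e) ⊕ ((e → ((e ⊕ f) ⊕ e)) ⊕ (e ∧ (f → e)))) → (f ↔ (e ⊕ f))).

f ∨ e = T ∨ T = T
(f ∨ e) → e = T → T = T
((f ∨ e) → e) ⊕ e = T ⊕ T = F
f ⊕ e = T ⊕ T = F
(((f ∨ e) → e) ⊕ e) → (f ⊕ e) = F → F = T
f ∨ e = T ∨ T = T
e ⊕ f = T ⊕ T = F
(e ⊕ f) ⊕ e = F ⊕ T = T
e → ((e ⊕ f) ⊕ e) = T → T = T
f → e = T → T = T
e ∧ (f → e) = T ∧ T = T
(e → ((e ⊕ f) ⊕ e)) ⊕ (e ∧ (f → e)) = T ⊕ T = F
(f ∨ e) ⊕ ((e → ((e ⊕ f) ⊕ e)) ⊕ (e ∧ (f → e))) = T ⊕ F = T
e ⊕ f = T ⊕ T = F
f ↔ (e ⊕ f) = T ↔ F = F
((f ∨ e) ⊕ ((e → ((e ⊕ f) ⊕ e)) ⊕ (e ∧ (f → e)))) → (f ↔ (e ⊕ f)) = T → F = F
((((f ∨ e) → e) ⊕ e) → (f ⊕ e)) → (((f ∨ e) ⊕ ((e → ((e ⊕ f) ⊕ e)) ⊕ (e ∧ (f → e)))) → (f ↔ (e ⊕ f))) = T → F = F

F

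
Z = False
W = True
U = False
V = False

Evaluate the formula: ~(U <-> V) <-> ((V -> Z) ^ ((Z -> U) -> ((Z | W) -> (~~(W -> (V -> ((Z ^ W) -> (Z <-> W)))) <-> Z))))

U <-> V = False <-> False = True
~(U <-> V) = ~True = False
V -> Z = False -> False = True
Z -> U = False -> False = True
Z | W = False | True = True
Z ^ W = False ^ True = True
Z <-> W = False <-> True = False
(Z ^ W) -> (Z <-> W) = True -> False = False
V -> ((Z ^ W) -> (Z <-> W)) = False -> False = True
W -> (V -> ((Z ^ W) -> (Z <-> W))) = True -> True = True
~(W -> (V -> ((Z ^ W) -> (Z <-> W)))) = ~True = False
~~(W -> (V -> ((Z ^ W) -> (Z <-> W)))) = ~False = True
~~(W -> (V -> ((Z ^ W) -> (Z <-> W)))) <-> Z = True <-> False = False
(Z | W) -> (~~(W -> (V -> ((Z ^ W) -> (Z <-> W)))) <-> Z) = True -> False = False
(Z -> U) -> ((Z | W) -> (~~(W -> (V -> ((Z ^ W) -> (Z <-> W)))) <-> Z)) = True -> False = False
(V -> Z) ^ ((Z -> U) -> ((Z | W) -> (~~(W -> (V -> ((Z ^ W) -> (Z <-> W)))) <-> Z))) = True ^ False = True
~(U <-> V) <-> ((V -> Z) ^ ((Z -> U) -> ((Z | W) -> (~~(W -> (V -> ((Z ^ W) -> (Z <-> W)))) <-> Z)))) = False <-> True = False

False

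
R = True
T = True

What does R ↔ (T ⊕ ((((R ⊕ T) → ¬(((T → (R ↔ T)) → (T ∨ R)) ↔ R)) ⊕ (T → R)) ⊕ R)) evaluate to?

R ⊕ T = True ⊕ True = False
R ↔ T = True ↔ True = True
T → (R ↔ T) = True → True = True
T ∨ R = True ∨ True = True
(T → (R ↔ T)) → (T ∨ R) = True → True = True
((T → (R ↔ T)) → (T ∨ R)) ↔ R = True ↔ True = True
¬(((T → (R ↔ T)) → (T ∨ R)) ↔ R) = ¬True = False
(R ⊕ T) → ¬(((T → (R ↔ T)) → (T ∨ R)) ↔ R) = False → False = True
T → R = True → True = True
((R ⊕ T) → ¬(((T → (R ↔ T)) → (T ∨ R)) ↔ R)) ⊕ (T → R) = True ⊕ True = False
(((R ⊕ T) → ¬(((T → (R ↔ T)) → (T ∨ R)) ↔ R)) ⊕ (T → R)) ⊕ R = False ⊕ True = True
T ⊕ ((((R ⊕ T) → ¬(((T → (R ↔ T)) → (T ∨ R)) ↔ R)) ⊕ (T → R)) ⊕ R) = True ⊕ True = False
R ↔ (T ⊕ ((((R ⊕ T) → ¬(((T → (R ↔ T)) → (T ∨ R)) ↔ R)) ⊕ (T → R)) ⊕ R)) = True ↔ False = False

False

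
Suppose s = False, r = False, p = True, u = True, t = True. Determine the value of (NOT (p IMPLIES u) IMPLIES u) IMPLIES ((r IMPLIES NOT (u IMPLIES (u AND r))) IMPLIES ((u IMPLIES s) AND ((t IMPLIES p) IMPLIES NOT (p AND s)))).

p IMPLIES u = True IMPLIES True = True
NOT (p IMPLIES u) = NOT True = False
NOT (p IMPLIES u) IMPLIES u = False IMPLIES True = True
u AND r = True AND False = False
u IMPLIES (u AND r) = True IMPLIES False = False
NOT (u IMPLIES (u AND r)) = NOT False = True
r IMPLIES NOT (u IMPLIES (u AND r)) = False IMPLIES True = True
u IMPLIES s = True IMPLIES False = False
t IMPLIES p = True IMPLIES True = True
p AND s = True AND False = False
NOT (p AND s) = NOT False = True
(t IMPLIES p) IMPLIES NOT (p AND s) = True IMPLIES True = True
(u IMPLIES s) AND ((t IMPLIES p) IMPLIES NOT (p AND s)) = False AND True = False
(r IMPLIES NOT (u IMPLIES (u AND r))) IMPLIES ((u IMPLIES s) AND ((t IMPLIES p) IMPLIES NOT (p AND s))) = True IMPLIES False = False
(NOT (p IMPLIES u) IMPLIES u) IMPLIES ((r IMPLIES NOT (u IMPLIES (u AND r))) IMPLIES ((u IMPLIES s) AND ((t IMPLIES p) IMPLIES NOT (p AND s)))) = True IMPLIES False = False

False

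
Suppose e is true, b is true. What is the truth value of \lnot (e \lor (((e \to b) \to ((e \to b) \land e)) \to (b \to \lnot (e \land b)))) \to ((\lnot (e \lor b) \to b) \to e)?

T

e \to b = T \to T = T
e \to b = T \to T = T
(e \to b) \land e = T \land T = T
(e \to b) \to ((e \to b) \land e) = T \to T = T
e \land b = T \land T = T
\lnot (e \land b) = \lnot T = F
b \to \lnot (e \land b) = T \to F = F
((e \to b) \to ((e \to b) \land e)) \to (b \to \lnot (e \land b)) = T \to F = F
e \lor (((e \to b) \to ((e \to b) \land e)) \to (b \to \lnot (e \land b))) = T \lor F = T
\lnot (e \lor (((e \to b) \to ((e \to b) \land e)) \to (b \to \lnot (e \land b)))) = \lnot T = F
e \lor b = T \lor T = T
\lnot (e \lor b) = \lnot T = F
\lnot (e \lor b) \to b = F \to T = T
(\lnot (e \lor b) \to b) \to e = T \to T = T
\lnot (e \lor (((e \to b) \to ((e \to b) \land e)) \to (b \to \lnot (e \land b)))) \to ((\lnot (e \lor b) \to b) \to e) = F \to T = T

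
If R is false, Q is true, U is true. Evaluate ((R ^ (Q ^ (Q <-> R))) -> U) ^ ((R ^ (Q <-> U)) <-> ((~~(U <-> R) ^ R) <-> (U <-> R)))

Q <-> R = T <-> F = F
Q ^ (Q <-> R) = T ^ F = T
R ^ (Q ^ (Q <-> R)) = F ^ T = T
(R ^ (Q ^ (Q <-> R))) -> U = T -> T = T
Q <-> U = T <-> T = T
R ^ (Q <-> U) = F ^ T = T
U <-> R = T <-> F = F
~(U <-> R) = ~F = T
~~(U <-> R) = ~T = F
~~(U <-> R) ^ R = F ^ F = F
U <-> R = T <-> F = F
(~~(U <-> R) ^ R) <-> (U <-> R) = F <-> F = T
(R ^ (Q <-> U)) <-> ((~~(U <-> R) ^ R) <-> (U <-> R)) = T <-> T = T
((R ^ (Q ^ (Q <-> R))) -> U) ^ ((R ^ (Q <-> U)) <-> ((~~(U <-> R) ^ R) <-> (U <-> R))) = T ^ T = F

F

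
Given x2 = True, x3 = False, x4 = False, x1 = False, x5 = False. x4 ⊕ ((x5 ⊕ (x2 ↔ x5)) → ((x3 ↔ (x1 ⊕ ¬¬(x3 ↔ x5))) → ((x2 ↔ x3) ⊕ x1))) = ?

True

Substituting x2=True, x3=False, x4=False, x1=False, x5=False:
x2 ↔ x5 = True ↔ False = False
x5 ⊕ (x2 ↔ x5) = False ⊕ False = False
x3 ↔ x5 = False ↔ False = True
¬(x3 ↔ x5) = ¬True = False
¬¬(x3 ↔ x5) = ¬False = True
x1 ⊕ ¬¬(x3 ↔ x5) = False ⊕ True = True
x3 ↔ (x1 ⊕ ¬¬(x3 ↔ x5)) = False ↔ True = False
x2 ↔ x3 = True ↔ False = False
(x2 ↔ x3) ⊕ x1 = False ⊕ False = False
(x3 ↔ (x1 ⊕ ¬¬(x3 ↔ x5))) → ((x2 ↔ x3) ⊕ x1) = False → False = True
(x5 ⊕ (x2 ↔ x5)) → ((x3 ↔ (x1 ⊕ ¬¬(x3 ↔ x5))) → ((x2 ↔ x3) ⊕ x1)) = False → True = True
x4 ⊕ ((x5 ⊕ (x2 ↔ x5)) → ((x3 ↔ (x1 ⊕ ¬¬(x3 ↔ x5))) → ((x2 ↔ x3) ⊕ x1))) = False ⊕ True = True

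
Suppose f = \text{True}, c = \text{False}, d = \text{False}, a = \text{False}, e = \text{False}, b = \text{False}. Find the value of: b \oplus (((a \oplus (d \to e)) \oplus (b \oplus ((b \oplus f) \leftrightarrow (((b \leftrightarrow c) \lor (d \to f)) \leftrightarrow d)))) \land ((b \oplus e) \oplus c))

d \to e = \text{False} \to \text{False} = \text{True}
a \oplus (d \to e) = \text{False} \oplus \text{True} = \text{True}
b \oplus f = \text{False} \oplus \text{True} = \text{True}
b \leftrightarrow c = \text{False} \leftrightarrow \text{False} = \text{True}
d \to f = \text{False} \to \text{True} = \text{True}
(b \leftrightarrow c) \lor (d \to f) = \text{True} \lor \text{True} = \text{True}
((b \leftrightarrow c) \lor (d \to f)) \leftrightarrow d = \text{True} \leftrightarrow \text{False} = \text{False}
(b \oplus f) \leftrightarrow (((b \leftrightarrow c) \lor (d \to f)) \leftrightarrow d) = \text{True} \leftrightarrow \text{False} = \text{False}
b \oplus ((b \oplus f) \leftrightarrow (((b \leftrightarrow c) \lor (d \to f)) \leftrightarrow d)) = \text{False} \oplus \text{False} = \text{False}
(a \oplus (d \to e)) \oplus (b \oplus ((b \oplus f) \leftrightarrow (((b \leftrightarrow c) \lor (d \to f)) \leftrightarrow d))) = \text{True} \oplus \text{False} = \text{True}
b \oplus e = \text{False} \oplus \text{False} = \text{False}
(b \oplus e) \oplus c = \text{False} \oplus \text{False} = \text{False}
((a \oplus (d \to e)) \oplus (b \oplus ((b \oplus f) \leftrightarrow (((b \leftrightarrow c) \lor (d \to f)) \leftrightarrow d)))) \land ((b \oplus e) \oplus c) = \text{True} \land \text{False} = \text{False}
b \oplus (((a \oplus (d \to e)) \oplus (b \oplus ((b \oplus f) \leftrightarrow (((b \leftrightarrow c) \lor (d \to f)) \leftrightarrow d)))) \land ((b \oplus e) \oplus c)) = \text{False} \oplus \text{False} = \text{False}

\text{False}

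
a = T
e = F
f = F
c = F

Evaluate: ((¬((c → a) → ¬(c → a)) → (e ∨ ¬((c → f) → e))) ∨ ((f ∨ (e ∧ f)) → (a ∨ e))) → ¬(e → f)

c → a = F → T = T
c → a = F → T = T
¬(c → a) = ¬T = F
(c → a) → ¬(c → a) = T → F = F
¬((c → a) → ¬(c → a)) = ¬F = T
c → f = F → F = T
(c → f) → e = T → F = F
¬((c → f) → e) = ¬F = T
e ∨ ¬((c → f) → e) = F ∨ T = T
¬((c → a) → ¬(c → a)) → (e ∨ ¬((c → f) → e)) = T → T = T
e ∧ f = F ∧ F = F
f ∨ (e ∧ f) = F ∨ F = F
a ∨ e = T ∨ F = T
(f ∨ (e ∧ f)) → (a ∨ e) = F → T = T
(¬((c → a) → ¬(c → a)) → (e ∨ ¬((c → f) → e))) ∨ ((f ∨ (e ∧ f)) → (a ∨ e)) = T ∨ T = T
e → f = F → F = T
¬(e → f) = ¬T = F
((¬((c → a) → ¬(c → a)) → (e ∨ ¬((c → f) → e))) ∨ ((f ∨ (e ∧ f)) → (a ∨ e))) → ¬(e → f) = T → F = F

F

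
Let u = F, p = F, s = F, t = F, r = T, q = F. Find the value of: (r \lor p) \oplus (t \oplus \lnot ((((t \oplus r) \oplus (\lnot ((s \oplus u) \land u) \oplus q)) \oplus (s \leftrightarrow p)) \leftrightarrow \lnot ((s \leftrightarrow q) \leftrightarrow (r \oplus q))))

r \lor p = T \lor F = T
t \oplus r = F \oplus T = T
s \oplus u = F \oplus F = F
(s \oplus u) \land u = F \land F = F
\lnot ((s \oplus u) \land u) = \lnot F = T
\lnot ((s \oplus u) \land u) \oplus q = T \oplus F = T
(t \oplus r) \oplus (\lnot ((s \oplus u) \land u) \oplus q) = T \oplus T = F
s \leftrightarrow p = F \leftrightarrow F = T
((t \oplus r) \oplus (\lnot ((s \oplus u) \land u) \oplus q)) \oplus (s \leftrightarrow p) = F \oplus T = T
s \leftrightarrow q = F \leftrightarrow F = T
r \oplus q = T \oplus F = T
(s \leftrightarrow q) \leftrightarrow (r \oplus q) = T \leftrightarrow T = T
\lnot ((s \leftrightarrow q) \leftrightarrow (r \oplus q)) = \lnot T = F
(((t \oplus r) \oplus (\lnot ((s \oplus u) \land u) \oplus q)) \oplus (s \leftrightarrow p)) \leftrightarrow \lnot ((s \leftrightarrow q) \leftrightarrow (r \oplus q)) = T \leftrightarrow F = F
\lnot ((((t \oplus r) \oplus (\lnot ((s \oplus u) \land u) \oplus q)) \oplus (s \leftrightarrow p)) \leftrightarrow \lnot ((s \leftrightarrow q) \leftrightarrow (r \oplus q))) = \lnot F = T
t \oplus \lnot ((((t \oplus r) \oplus (\lnot ((s \oplus u) \land u) \oplus q)) \oplus (s \leftrightarrow p)) \leftrightarrow \lnot ((s \leftrightarrow q) \leftrightarrow (r \oplus q))) = F \oplus T = T
(r \lor p) \oplus (t \oplus \lnot ((((t \oplus r) \oplus (\lnot ((s \oplus u) \land u) \oplus q)) \oplus (s \leftrightarrow p)) \leftrightarrow \lnot ((s \leftrightarrow q) \leftrightarrow (r \oplus q)))) = T \oplus T = F

F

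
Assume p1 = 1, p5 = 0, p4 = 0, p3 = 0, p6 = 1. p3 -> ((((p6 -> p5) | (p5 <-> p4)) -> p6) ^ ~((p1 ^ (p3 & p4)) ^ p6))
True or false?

Substituting p1=1, p5=0, p4=0, p3=0, p6=1:
p6 -> p5 = 1 -> 0 = 0
p5 <-> p4 = 0 <-> 0 = 1
(p6 -> p5) | (p5 <-> p4) = 0 | 1 = 1
((p6 -> p5) | (p5 <-> p4)) -> p6 = 1 -> 1 = 1
p3 & p4 = 0 & 0 = 0
p1 ^ (p3 & p4) = 1 ^ 0 = 1
(p1 ^ (p3 & p4)) ^ p6 = 1 ^ 1 = 0
~((p1 ^ (p3 & p4)) ^ p6) = ~0 = 1
(((p6 -> p5) | (p5 <-> p4)) -> p6) ^ ~((p1 ^ (p3 & p4)) ^ p6) = 1 ^ 1 = 0
p3 -> ((((p6 -> p5) | (p5 <-> p4)) -> p6) ^ ~((p1 ^ (p3 & p4)) ^ p6)) = 0 -> 0 = 1

1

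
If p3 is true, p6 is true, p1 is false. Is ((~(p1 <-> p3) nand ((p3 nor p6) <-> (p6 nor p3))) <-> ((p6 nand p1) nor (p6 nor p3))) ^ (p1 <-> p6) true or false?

T

Substituting p3=T, p6=T, p1=F:
p1 <-> p3 = F <-> T = F
~(p1 <-> p3) = ~F = T
p3 nor p6 = T nor T = F
p6 nor p3 = T nor T = F
(p3 nor p6) <-> (p6 nor p3) = F <-> F = T
~(p1 <-> p3) nand ((p3 nor p6) <-> (p6 nor p3)) = T nand T = F
p6 nand p1 = T nand F = T
p6 nor p3 = T nor T = F
(p6 nand p1) nor (p6 nor p3) = T nor F = F
(~(p1 <-> p3) nand ((p3 nor p6) <-> (p6 nor p3))) <-> ((p6 nand p1) nor (p6 nor p3)) = F <-> F = T
p1 <-> p6 = F <-> T = F
((~(p1 <-> p3) nand ((p3 nor p6) <-> (p6 nor p3))) <-> ((p6 nand p1) nor (p6 nor p3))) ^ (p1 <-> p6) = T ^ F = T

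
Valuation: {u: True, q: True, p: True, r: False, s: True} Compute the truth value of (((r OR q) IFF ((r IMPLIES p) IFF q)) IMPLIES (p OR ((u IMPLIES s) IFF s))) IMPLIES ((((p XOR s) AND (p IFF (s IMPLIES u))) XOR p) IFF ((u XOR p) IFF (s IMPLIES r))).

True

r OR q = False OR True = True
r IMPLIES p = False IMPLIES True = True
(r IMPLIES p) IFF q = True IFF True = True
(r OR q) IFF ((r IMPLIES p) IFF q) = True IFF True = True
u IMPLIES s = True IMPLIES True = True
(u IMPLIES s) IFF s = True IFF True = True
p OR ((u IMPLIES s) IFF s) = True OR True = True
((r OR q) IFF ((r IMPLIES p) IFF q)) IMPLIES (p OR ((u IMPLIES s) IFF s)) = True IMPLIES True = True
p XOR s = True XOR True = False
s IMPLIES u = True IMPLIES True = True
p IFF (s IMPLIES u) = True IFF True = True
(p XOR s) AND (p IFF (s IMPLIES u)) = False AND True = False
((p XOR s) AND (p IFF (s IMPLIES u))) XOR p = False XOR True = True
u XOR p = True XOR True = False
s IMPLIES r = True IMPLIES False = False
(u XOR p) IFF (s IMPLIES r) = False IFF False = True
(((p XOR s) AND (p IFF (s IMPLIES u))) XOR p) IFF ((u XOR p) IFF (s IMPLIES r)) = True IFF True = True
(((r OR q) IFF ((r IMPLIES p) IFF q)) IMPLIES (p OR ((u IMPLIES s) IFF s))) IMPLIES ((((p XOR s) AND (p IFF (s IMPLIES u))) XOR p) IFF ((u XOR p) IFF (s IMPLIES r))) = True IMPLIES True = True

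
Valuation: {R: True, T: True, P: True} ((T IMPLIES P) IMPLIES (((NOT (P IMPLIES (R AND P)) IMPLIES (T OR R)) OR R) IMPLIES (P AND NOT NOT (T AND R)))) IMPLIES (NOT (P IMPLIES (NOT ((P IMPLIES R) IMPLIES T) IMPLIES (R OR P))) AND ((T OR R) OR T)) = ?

False

Substituting R=True, T=True, P=True:
T IMPLIES P = True IMPLIES True = True
R AND P = True AND True = True
P IMPLIES (R AND P) = True IMPLIES True = True
NOT (P IMPLIES (R AND P)) = NOT True = False
T OR R = True OR True = True
NOT (P IMPLIES (R AND P)) IMPLIES (T OR R) = False IMPLIES True = True
(NOT (P IMPLIES (R AND P)) IMPLIES (T OR R)) OR R = True OR True = True
T AND R = True AND True = True
NOT (T AND R) = NOT True = False
NOT NOT (T AND R) = NOT False = True
P AND NOT NOT (T AND R) = True AND True = True
((NOT (P IMPLIES (R AND P)) IMPLIES (T OR R)) OR R) IMPLIES (P AND NOT NOT (T AND R)) = True IMPLIES True = True
(T IMPLIES P) IMPLIES (((NOT (P IMPLIES (R AND P)) IMPLIES (T OR R)) OR R) IMPLIES (P AND NOT NOT (T AND R))) = True IMPLIES True = True
P IMPLIES R = True IMPLIES True = True
(P IMPLIES R) IMPLIES T = True IMPLIES True = True
NOT ((P IMPLIES R) IMPLIES T) = NOT True = False
R OR P = True OR True = True
NOT ((P IMPLIES R) IMPLIES T) IMPLIES (R OR P) = False IMPLIES True = True
P IMPLIES (NOT ((P IMPLIES R) IMPLIES T) IMPLIES (R OR P)) = True IMPLIES True = True
NOT (P IMPLIES (NOT ((P IMPLIES R) IMPLIES T) IMPLIES (R OR P))) = NOT True = False
T OR R = True OR True = True
(T OR R) OR T = True OR True = True
NOT (P IMPLIES (NOT ((P IMPLIES R) IMPLIES T) IMPLIES (R OR P))) AND ((T OR R) OR T) = False AND True = False
((T IMPLIES P) IMPLIES (((NOT (P IMPLIES (R AND P)) IMPLIES (T OR R)) OR R) IMPLIES (P AND NOT NOT (T AND R)))) IMPLIES (NOT (P IMPLIES (NOT ((P IMPLIES R) IMPLIES T) IMPLIES (R OR P))) AND ((T OR R) OR T)) = True IMPLIES False = False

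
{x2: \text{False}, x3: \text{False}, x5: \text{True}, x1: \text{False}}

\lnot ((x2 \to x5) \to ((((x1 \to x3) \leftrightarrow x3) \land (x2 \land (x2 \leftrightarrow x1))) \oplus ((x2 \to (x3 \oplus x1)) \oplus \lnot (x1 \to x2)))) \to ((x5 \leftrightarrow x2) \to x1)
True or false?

x2 \to x5 = \text{False} \to \text{True} = \text{True}
x1 \to x3 = \text{False} \to \text{False} = \text{True}
(x1 \to x3) \leftrightarrow x3 = \text{True} \leftrightarrow \text{False} = \text{False}
x2 \leftrightarrow x1 = \text{False} \leftrightarrow \text{False} = \text{True}
x2 \land (x2 \leftrightarrow x1) = \text{False} \land \text{True} = \text{False}
((x1 \to x3) \leftrightarrow x3) \land (x2 \land (x2 \leftrightarrow x1)) = \text{False} \land \text{False} = \text{False}
x3 \oplus x1 = \text{False} \oplus \text{False} = \text{False}
x2 \to (x3 \oplus x1) = \text{False} \to \text{False} = \text{True}
x1 \to x2 = \text{False} \to \text{False} = \text{True}
\lnot (x1 \to x2) = \lnot \text{True} = \text{False}
(x2 \to (x3 \oplus x1)) \oplus \lnot (x1 \to x2) = \text{True} \oplus \text{False} = \text{True}
(((x1 \to x3) \leftrightarrow x3) \land (x2 \land (x2 \leftrightarrow x1))) \oplus ((x2 \to (x3 \oplus x1)) \oplus \lnot (x1 \to x2)) = \text{False} \oplus \text{True} = \text{True}
(x2 \to x5) \to ((((x1 \to x3) \leftrightarrow x3) \land (x2 \land (x2 \leftrightarrow x1))) \oplus ((x2 \to (x3 \oplus x1)) \oplus \lnot (x1 \to x2))) = \text{True} \to \text{True} = \text{True}
\lnot ((x2 \to x5) \to ((((x1 \to x3) \leftrightarrow x3) \land (x2 \land (x2 \leftrightarrow x1))) \oplus ((x2 \to (x3 \oplus x1)) \oplus \lnot (x1 \to x2)))) = \lnot \text{True} = \text{False}
x5 \leftrightarrow x2 = \text{True} \leftrightarrow \text{False} = \text{False}
(x5 \leftrightarrow x2) \to x1 = \text{False} \to \text{False} = \text{True}
\lnot ((x2 \to x5) \to ((((x1 \to x3) \leftrightarrow x3) \land (x2 \land (x2 \leftrightarrow x1))) \oplus ((x2 \to (x3 \oplus x1)) \oplus \lnot (x1 \to x2)))) \to ((x5 \leftrightarrow x2) \to x1) = \text{False} \to \text{True} = \text{True}

\text{True}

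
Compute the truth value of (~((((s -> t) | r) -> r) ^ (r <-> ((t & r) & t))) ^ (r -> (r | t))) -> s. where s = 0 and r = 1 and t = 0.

0

s -> t = 0 -> 0 = 1
(s -> t) | r = 1 | 1 = 1
((s -> t) | r) -> r = 1 -> 1 = 1
t & r = 0 & 1 = 0
(t & r) & t = 0 & 0 = 0
r <-> ((t & r) & t) = 1 <-> 0 = 0
(((s -> t) | r) -> r) ^ (r <-> ((t & r) & t)) = 1 ^ 0 = 1
~((((s -> t) | r) -> r) ^ (r <-> ((t & r) & t))) = ~1 = 0
r | t = 1 | 0 = 1
r -> (r | t) = 1 -> 1 = 1
~((((s -> t) | r) -> r) ^ (r <-> ((t & r) & t))) ^ (r -> (r | t)) = 0 ^ 1 = 1
(~((((s -> t) | r) -> r) ^ (r <-> ((t & r) & t))) ^ (r -> (r | t))) -> s = 1 -> 0 = 0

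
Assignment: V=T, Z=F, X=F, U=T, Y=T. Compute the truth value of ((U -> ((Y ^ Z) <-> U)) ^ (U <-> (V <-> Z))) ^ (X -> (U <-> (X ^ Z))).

Y ^ Z = T ^ F = T
(Y ^ Z) <-> U = T <-> T = T
U -> ((Y ^ Z) <-> U) = T -> T = T
V <-> Z = T <-> F = F
U <-> (V <-> Z) = T <-> F = F
(U -> ((Y ^ Z) <-> U)) ^ (U <-> (V <-> Z)) = T ^ F = T
X ^ Z = F ^ F = F
U <-> (X ^ Z) = T <-> F = F
X -> (U <-> (X ^ Z)) = F -> F = T
((U -> ((Y ^ Z) <-> U)) ^ (U <-> (V <-> Z))) ^ (X -> (U <-> (X ^ Z))) = T ^ T = F

F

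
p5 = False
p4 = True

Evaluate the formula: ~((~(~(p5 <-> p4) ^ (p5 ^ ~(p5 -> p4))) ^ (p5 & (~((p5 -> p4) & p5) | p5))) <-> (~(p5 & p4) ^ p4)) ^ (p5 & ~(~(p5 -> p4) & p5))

p5 <-> p4 = False <-> True = False
~(p5 <-> p4) = ~False = True
p5 -> p4 = False -> True = True
~(p5 -> p4) = ~True = False
p5 ^ ~(p5 -> p4) = False ^ False = False
~(p5 <-> p4) ^ (p5 ^ ~(p5 -> p4)) = True ^ False = True
~(~(p5 <-> p4) ^ (p5 ^ ~(p5 -> p4))) = ~True = False
p5 -> p4 = False -> True = True
(p5 -> p4) & p5 = True & False = False
~((p5 -> p4) & p5) = ~False = True
~((p5 -> p4) & p5) | p5 = True | False = True
p5 & (~((p5 -> p4) & p5) | p5) = False & True = False
~(~(p5 <-> p4) ^ (p5 ^ ~(p5 -> p4))) ^ (p5 & (~((p5 -> p4) & p5) | p5)) = False ^ False = False
p5 & p4 = False & True = False
~(p5 & p4) = ~False = True
~(p5 & p4) ^ p4 = True ^ True = False
(~(~(p5 <-> p4) ^ (p5 ^ ~(p5 -> p4))) ^ (p5 & (~((p5 -> p4) & p5) | p5))) <-> (~(p5 & p4) ^ p4) = False <-> False = True
~((~(~(p5 <-> p4) ^ (p5 ^ ~(p5 -> p4))) ^ (p5 & (~((p5 -> p4) & p5) | p5))) <-> (~(p5 & p4) ^ p4)) = ~True = False
p5 -> p4 = False -> True = True
~(p5 -> p4) = ~True = False
~(p5 -> p4) & p5 = False & False = False
~(~(p5 -> p4) & p5) = ~False = True
p5 & ~(~(p5 -> p4) & p5) = False & True = False
~((~(~(p5 <-> p4) ^ (p5 ^ ~(p5 -> p4))) ^ (p5 & (~((p5 -> p4) & p5) | p5))) <-> (~(p5 & p4) ^ p4)) ^ (p5 & ~(~(p5 -> p4) & p5)) = False ^ False = False

False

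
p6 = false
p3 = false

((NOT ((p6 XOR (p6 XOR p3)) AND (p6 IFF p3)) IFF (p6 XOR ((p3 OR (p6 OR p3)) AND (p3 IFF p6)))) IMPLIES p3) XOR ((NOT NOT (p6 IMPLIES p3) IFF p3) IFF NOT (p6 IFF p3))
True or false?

p6 XOR p3 = false XOR false = false
p6 XOR (p6 XOR p3) = false XOR false = false
p6 IFF p3 = false IFF false = true
(p6 XOR (p6 XOR p3)) AND (p6 IFF p3) = false AND true = false
NOT ((p6 XOR (p6 XOR p3)) AND (p6 IFF p3)) = NOT false = true
p6 OR p3 = false OR false = false
p3 OR (p6 OR p3) = false OR false = false
p3 IFF p6 = false IFF false = true
(p3 OR (p6 OR p3)) AND (p3 IFF p6) = false AND true = false
p6 XOR ((p3 OR (p6 OR p3)) AND (p3 IFF p6)) = false XOR false = false
NOT ((p6 XOR (p6 XOR p3)) AND (p6 IFF p3)) IFF (p6 XOR ((p3 OR (p6 OR p3)) AND (p3 IFF p6))) = true IFF false = false
(NOT ((p6 XOR (p6 XOR p3)) AND (p6 IFF p3)) IFF (p6 XOR ((p3 OR (p6 OR p3)) AND (p3 IFF p6)))) IMPLIES p3 = false IMPLIES false = true
p6 IMPLIES p3 = false IMPLIES false = true
NOT (p6 IMPLIES p3) = NOT true = false
NOT NOT (p6 IMPLIES p3) = NOT false = true
NOT NOT (p6 IMPLIES p3) IFF p3 = true IFF false = false
p6 IFF p3 = false IFF false = true
NOT (p6 IFF p3) = NOT true = false
(NOT NOT (p6 IMPLIES p3) IFF p3) IFF NOT (p6 IFF p3) = false IFF false = true
((NOT ((p6 XOR (p6 XOR p3)) AND (p6 IFF p3)) IFF (p6 XOR ((p3 OR (p6 OR p3)) AND (p3 IFF p6)))) IMPLIES p3) XOR ((NOT NOT (p6 IMPLIES p3) IFF p3) IFF NOT (p6 IFF p3)) = true XOR true = false

false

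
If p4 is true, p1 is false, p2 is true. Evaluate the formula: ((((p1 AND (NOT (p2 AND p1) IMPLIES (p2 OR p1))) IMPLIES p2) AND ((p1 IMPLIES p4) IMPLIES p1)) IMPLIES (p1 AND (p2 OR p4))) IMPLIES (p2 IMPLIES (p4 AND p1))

p2 AND p1 = true AND false = false
NOT (p2 AND p1) = NOT false = true
p2 OR p1 = true OR false = true
NOT (p2 AND p1) IMPLIES (p2 OR p1) = true IMPLIES true = true
p1 AND (NOT (p2 AND p1) IMPLIES (p2 OR p1)) = false AND true = false
(p1 AND (NOT (p2 AND p1) IMPLIES (p2 OR p1))) IMPLIES p2 = false IMPLIES true = true
p1 IMPLIES p4 = false IMPLIES true = true
(p1 IMPLIES p4) IMPLIES p1 = true IMPLIES false = false
((p1 AND (NOT (p2 AND p1) IMPLIES (p2 OR p1))) IMPLIES p2) AND ((p1 IMPLIES p4) IMPLIES p1) = true AND false = false
p2 OR p4 = true OR true = true
p1 AND (p2 OR p4) = false AND true = false
(((p1 AND (NOT (p2 AND p1) IMPLIES (p2 OR p1))) IMPLIES p2) AND ((p1 IMPLIES p4) IMPLIES p1)) IMPLIES (p1 AND (p2 OR p4)) = false IMPLIES false = true
p4 AND p1 = true AND false = false
p2 IMPLIES (p4 AND p1) = true IMPLIES false = false
((((p1 AND (NOT (p2 AND p1) IMPLIES (p2 OR p1))) IMPLIES p2) AND ((p1 IMPLIES p4) IMPLIES p1)) IMPLIES (p1 AND (p2 OR p4))) IMPLIES (p2 IMPLIES (p4 AND p1)) = true IMPLIES false = false

false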